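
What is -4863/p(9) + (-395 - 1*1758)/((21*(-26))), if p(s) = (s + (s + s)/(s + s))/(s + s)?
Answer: -23886017/2730 ≈ -8749.5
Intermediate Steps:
p(s) = (1 + s)/(2*s) (p(s) = (s + (2*s)/((2*s)))/((2*s)) = (s + (2*s)*(1/(2*s)))*(1/(2*s)) = (s + 1)*(1/(2*s)) = (1 + s)*(1/(2*s)) = (1 + s)/(2*s))
-4863/p(9) + (-395 - 1*1758)/((21*(-26))) = -4863*18/(1 + 9) + (-395 - 1*1758)/((21*(-26))) = -4863/((½)*(⅑)*10) + (-395 - 1758)/(-546) = -4863/5/9 - 2153*(-1/546) = -4863*9/5 + 2153/546 = -43767/5 + 2153/546 = -23886017/2730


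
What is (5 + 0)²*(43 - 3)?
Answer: 1000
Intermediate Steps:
(5 + 0)²*(43 - 3) = 5²*40 = 25*40 = 1000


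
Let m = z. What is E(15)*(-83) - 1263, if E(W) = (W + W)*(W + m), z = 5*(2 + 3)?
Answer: -100863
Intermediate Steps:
z = 25 (z = 5*5 = 25)
m = 25
E(W) = 2*W*(25 + W) (E(W) = (W + W)*(W + 25) = (2*W)*(25 + W) = 2*W*(25 + W))
E(15)*(-83) - 1263 = (2*15*(25 + 15))*(-83) - 1263 = (2*15*40)*(-83) - 1263 = 1200*(-83) - 1263 = -99600 - 1263 = -100863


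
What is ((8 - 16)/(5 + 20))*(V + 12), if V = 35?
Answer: -376/25 ≈ -15.040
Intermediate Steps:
((8 - 16)/(5 + 20))*(V + 12) = ((8 - 16)/(5 + 20))*(35 + 12) = -8/25*47 = -376/25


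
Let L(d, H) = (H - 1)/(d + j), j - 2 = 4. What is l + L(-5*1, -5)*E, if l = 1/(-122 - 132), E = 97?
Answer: -147829/254 ≈ -582.00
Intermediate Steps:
j = 6 (j = 2 + 4 = 6)
L(d, H) = (-1 + H)/(6 + d) (L(d, H) = (H - 1)/(d + 6) = (-1 + H)/(6 + d))
l = -1/254 (l = 1/(-254) = -1/254 ≈ -0.0039370)
l + L(-5*1, -5)*E = -1/254 + ((-1 - 5)/(6 - 5*1))*97 = -1/254 + (-6/(6 - 5))*97 = -1/254 + (-6/1)*97 = -1/254 + (1*(-6))*97 = -1/254 - 6*97 = -1/254 - 582 = -147829/254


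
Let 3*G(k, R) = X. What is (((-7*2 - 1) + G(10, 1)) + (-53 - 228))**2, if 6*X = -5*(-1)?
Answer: 28334329/324 ≈ 87452.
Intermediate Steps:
X = 5/6 (X = (-5*(-1))/6 = (1/6)*5 = 5/6 ≈ 0.83333)
G(k, R) = 5/18 (G(k, R) = (1/3)*(5/6) = 5/18)
(((-7*2 - 1) + G(10, 1)) + (-53 - 228))**2 = (((-7*2 - 1) + 5/18) + (-53 - 228))**2 = (((-14 - 1) + 5/18) - 281)**2 = ((-15 + 5/18) - 281)**2 = (-265/18 - 281)**2 = (-5323/18)**2 = 28334329/324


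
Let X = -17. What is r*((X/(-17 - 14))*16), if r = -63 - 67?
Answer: -35360/31 ≈ -1140.6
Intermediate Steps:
r = -130
r*((X/(-17 - 14))*16) = -130*-17/(-17 - 14)*16 = -130*-17/(-31)*16 = -130*(-1/31*(-17))*16 = -2210*16/31 = -130*272/31 = -35360/31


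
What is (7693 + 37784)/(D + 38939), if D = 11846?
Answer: 45477/50785 ≈ 0.89548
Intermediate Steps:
(7693 + 37784)/(D + 38939) = (7693 + 37784)/(11846 + 38939) = 45477/50785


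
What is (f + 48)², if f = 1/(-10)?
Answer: 229441/100 ≈ 2294.4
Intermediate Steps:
f = -⅒ ≈ -0.10000
(f + 48)² = (-⅒ + 48)² = (479/10)² = 229441/100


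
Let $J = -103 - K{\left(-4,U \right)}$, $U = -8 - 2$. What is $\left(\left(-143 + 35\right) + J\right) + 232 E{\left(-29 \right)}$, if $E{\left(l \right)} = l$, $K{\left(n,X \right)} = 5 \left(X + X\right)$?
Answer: $-6839$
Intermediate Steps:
$U = -10$ ($U = -8 - 2 = -10$)
$K{\left(n,X \right)} = 10 X$ ($K{\left(n,X \right)} = 5 \cdot 2 X = 10 X$)
$J = -3$ ($J = -103 - 10 \left(-10\right) = -103 - -100 = -103 + 100 = -3$)
$\left(\left(-143 + 35\right) + J\right) + 232 E{\left(-29 \right)} = \left(\left(-143 + 35\right) - 3\right) + 232 \left(-29\right) = \left(-108 - 3\right) - 6728 = -111 - 6728 = -6839$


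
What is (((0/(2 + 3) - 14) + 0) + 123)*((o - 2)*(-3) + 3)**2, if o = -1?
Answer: 15696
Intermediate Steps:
(((0/(2 + 3) - 14) + 0) + 123)*((o - 2)*(-3) + 3)**2 = (((0/(2 + 3) - 14) + 0) + 123)*((-1 - 2)*(-3) + 3)**2 = (((0/5 - 14) + 0) + 123)*(-3*(-3) + 3)**2 = (((0*(1/5) - 14) + 0) + 123)*(9 + 3)**2 = (((0 - 14) + 0) + 123)*12**2 = ((-14 + 0) + 123)*144 = (-14 + 123)*144 = 109*144 = 15696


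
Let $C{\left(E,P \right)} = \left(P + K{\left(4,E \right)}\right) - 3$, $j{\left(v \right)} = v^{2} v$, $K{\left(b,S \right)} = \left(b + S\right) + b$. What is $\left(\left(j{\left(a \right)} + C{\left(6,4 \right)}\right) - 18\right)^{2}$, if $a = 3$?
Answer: $576$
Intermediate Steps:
$K{\left(b,S \right)} = S + 2 b$ ($K{\left(b,S \right)} = \left(S + b\right) + b = S + 2 b$)
$j{\left(v \right)} = v^{3}$
$C{\left(E,P \right)} = 5 + E + P$ ($C{\left(E,P \right)} = \left(P + \left(E + 2 \cdot 4\right)\right) - 3 = \left(P + \left(E + 8\right)\right) - 3 = \left(P + \left(8 + E\right)\right) - 3 = \left(8 + E + P\right) - 3 = 5 + E + P$)
$\left(\left(j{\left(a \right)} + C{\left(6,4 \right)}\right) - 18\right)^{2} = \left(\left(3^{3} + \left(5 + 6 + 4\right)\right) - 18\right)^{2} = \left(\left(27 + 15\right) - 18\right)^{2} = \left(42 - 18\right)^{2} = 24^{2} = 576$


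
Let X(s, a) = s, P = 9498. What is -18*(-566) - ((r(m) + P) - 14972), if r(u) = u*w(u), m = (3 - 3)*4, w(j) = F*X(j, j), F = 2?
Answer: 15662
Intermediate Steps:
w(j) = 2*j
m = 0 (m = 0*4 = 0)
r(u) = 2*u**2 (r(u) = u*(2*u) = 2*u**2)
-18*(-566) - ((r(m) + P) - 14972) = -18*(-566) - ((2*0**2 + 9498) - 14972) = 10188 - ((2*0 + 9498) - 14972) = 10188 - ((0 + 9498) - 14972) = 10188 - (9498 - 14972) = 10188 - 1*(-5474) = 10188 + 5474 = 15662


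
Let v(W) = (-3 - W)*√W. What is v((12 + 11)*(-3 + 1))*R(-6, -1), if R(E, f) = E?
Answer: -258*I*√46 ≈ -1749.8*I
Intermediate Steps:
v(W) = √W*(-3 - W)
v((12 + 11)*(-3 + 1))*R(-6, -1) = (√((12 + 11)*(-3 + 1))*(-3 - (12 + 11)*(-3 + 1)))*(-6) = (√(23*(-2))*(-3 - 23*(-2)))*(-6) = (√(-46)*(-3 - 1*(-46)))*(-6) = ((I*√46)*(-3 + 46))*(-6) = ((I*√46)*43)*(-6) = (43*I*√46)*(-6) = -258*I*√46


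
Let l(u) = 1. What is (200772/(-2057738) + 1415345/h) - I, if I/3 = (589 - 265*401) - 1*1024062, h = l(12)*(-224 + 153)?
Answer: 246124850824375/73049699 ≈ 3.3693e+6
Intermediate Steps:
h = -71 (h = 1*(-224 + 153) = 1*(-71) = -71)
I = -3389214 (I = 3*((589 - 265*401) - 1*1024062) = 3*((589 - 106265) - 1024062) = 3*(-105676 - 1024062) = 3*(-1129738) = -3389214)
(200772/(-2057738) + 1415345/h) - I = (200772/(-2057738) + 1415345/(-71)) - 1*(-3389214) = (200772*(-1/2057738) + 1415345*(-1/71)) + 3389214 = (-100386/1028869 - 1415345/71) + 3389214 = -1456211722211/73049699 + 3389214 = 246124850824375/73049699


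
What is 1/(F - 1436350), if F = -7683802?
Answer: -1/9120152 ≈ -1.0965e-7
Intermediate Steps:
1/(F - 1436350) = 1/(-7683802 - 1436350) = 1/(-9120152) = -1/9120152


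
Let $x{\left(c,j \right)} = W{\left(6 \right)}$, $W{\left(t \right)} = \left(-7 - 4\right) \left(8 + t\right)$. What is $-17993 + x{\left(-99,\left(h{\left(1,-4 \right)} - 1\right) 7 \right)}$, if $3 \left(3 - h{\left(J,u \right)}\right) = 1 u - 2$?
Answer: $-18147$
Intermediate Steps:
$h{\left(J,u \right)} = \frac{11}{3} - \frac{u}{3}$ ($h{\left(J,u \right)} = 3 - \frac{1 u - 2}{3} = 3 - \frac{u - 2}{3} = 3 - \frac{-2 + u}{3} = 3 - \left(- \frac{2}{3} + \frac{u}{3}\right) = \frac{11}{3} - \frac{u}{3}$)
$W{\left(t \right)} = -88 - 11 t$ ($W{\left(t \right)} = - 11 \left(8 + t\right) = -88 - 11 t$)
$x{\left(c,j \right)} = -154$ ($x{\left(c,j \right)} = -88 - 66 = -154$)
$-17993 + x{\left(-99,\left(h{\left(1,-4 \right)} - 1\right) 7 \right)} = -17993 - 154 = -18147$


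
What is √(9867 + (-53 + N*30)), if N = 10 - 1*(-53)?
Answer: 2*√2926 ≈ 108.19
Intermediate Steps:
N = 63 (N = 10 + 53 = 63)
√(9867 + (-53 + N*30)) = √(9867 + (-53 + 63*30)) = √(9867 + (-53 + 1890)) = √(9867 + 1837) = √11704 = 2*√2926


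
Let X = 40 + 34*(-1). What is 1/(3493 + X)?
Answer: 1/3499 ≈ 0.00028580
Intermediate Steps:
X = 6 (X = 40 - 34 = 6)
1/(3493 + X) = 1/(3493 + 6) = 1/3499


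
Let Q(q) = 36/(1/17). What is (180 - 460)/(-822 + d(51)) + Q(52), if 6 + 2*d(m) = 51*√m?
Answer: 528637196/863283 + 9520*√51/863283 ≈ 612.44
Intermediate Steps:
Q(q) = 612 (Q(q) = 36/(1/17) = 36*17 = 612)
d(m) = -3 + 51*√m/2 (d(m) = -3 + (51*√m)/2 = -3 + 51*√m/2)
(180 - 460)/(-822 + d(51)) + Q(52) = (180 - 460)/(-822 + (-3 + 51*√51/2)) + 612 = -280/(-825 + 51*√51/2) + 612 = 612 - 280/(-825 + 51*√51/2)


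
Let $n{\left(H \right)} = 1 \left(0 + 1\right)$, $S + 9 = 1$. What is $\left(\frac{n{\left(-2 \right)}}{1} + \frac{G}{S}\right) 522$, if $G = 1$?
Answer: $\frac{1827}{4} \approx 456.75$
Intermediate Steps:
$S = -8$ ($S = -9 + 1 = -8$)
$n{\left(H \right)} = 1$ ($n{\left(H \right)} = 1 \cdot 1 = 1$)
$\left(\frac{n{\left(-2 \right)}}{1} + \frac{G}{S}\right) 522 = \left(1 \cdot 1^{-1} + 1 \frac{1}{-8}\right) 522 = \left(1 \cdot 1 + 1 \left(- \frac{1}{8}\right)\right) 522 = \left(1 - \frac{1}{8}\right) 522 = \frac{7}{8} \cdot 522 = \frac{1827}{4}$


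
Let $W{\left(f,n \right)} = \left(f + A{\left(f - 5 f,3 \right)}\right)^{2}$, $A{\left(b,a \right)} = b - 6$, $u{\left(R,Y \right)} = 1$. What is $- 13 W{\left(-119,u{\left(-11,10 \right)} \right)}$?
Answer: $-1601613$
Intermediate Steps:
$A{\left(b,a \right)} = -6 + b$ ($A{\left(b,a \right)} = b - 6 = -6 + b$)
$W{\left(f,n \right)} = \left(-6 - 3 f\right)^{2}$ ($W{\left(f,n \right)} = \left(f + \left(-6 + \left(f - 5 f\right)\right)\right)^{2} = \left(f - \left(6 + 4 f\right)\right)^{2} = \left(-6 - 3 f\right)^{2}$)
$- 13 W{\left(-119,u{\left(-11,10 \right)} \right)} = - 13 \cdot 9 \left(2 - 119\right)^{2} = - 13 \cdot 9 \left(-117\right)^{2} = - 13 \cdot 9 \cdot 13689 = \left(-13\right) 123201 = -1601613$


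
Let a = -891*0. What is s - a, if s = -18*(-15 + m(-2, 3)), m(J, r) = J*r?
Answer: 378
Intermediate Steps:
s = 378 (s = -18*(-15 - 2*3) = -18*(-15 - 6) = -18*(-21) = 378)
a = 0
s - a = 378 - 1*0 = 378 + 0 = 378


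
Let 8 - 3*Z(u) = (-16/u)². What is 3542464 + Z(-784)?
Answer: 25516387399/7203 ≈ 3.5425e+6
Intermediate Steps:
Z(u) = 8/3 - 256/(3*u²) (Z(u) = 8/3 - 256/u²/3 = 8/3 - 256/(3*u²))
3542464 + Z(-784) = 3542464 + (8/3 - 256/3/(-784)²) = 3542464 + (8/3 - 256/3*1/614656) = 3542464 + (8/3 - 1/7203) = 3542464 + 19207/7203 = 25516387399/7203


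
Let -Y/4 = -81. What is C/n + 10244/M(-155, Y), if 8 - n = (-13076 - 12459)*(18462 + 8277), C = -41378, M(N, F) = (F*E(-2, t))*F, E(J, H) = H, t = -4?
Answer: -1752944232181/71675552436048 ≈ -0.024457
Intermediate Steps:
Y = 324 (Y = -4*(-81) = 324)
M(N, F) = -4*F² (M(N, F) = (F*(-4))*F = (-4*F)*F = -4*F²)
n = 682780373 (n = 8 - (-13076 - 12459)*(18462 + 8277) = 8 - (-25535)*26739 = 8 - 1*(-682780365) = 8 + 682780365 = 682780373)
C/n + 10244/M(-155, Y) = -41378/682780373 + 10244/((-4*324²)) = -41378*1/682780373 + 10244/((-4*104976)) = -41378/682780373 + 10244/(-419904) = -41378/682780373 + 10244*(-1/419904) = -41378/682780373 - 2561/104976 = -1752944232181/71675552436048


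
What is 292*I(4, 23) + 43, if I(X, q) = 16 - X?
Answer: 3547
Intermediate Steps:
292*I(4, 23) + 43 = 292*(16 - 1*4) + 43 = 292*(16 - 4) + 43 = 292*12 + 43 = 3504 + 43 = 3547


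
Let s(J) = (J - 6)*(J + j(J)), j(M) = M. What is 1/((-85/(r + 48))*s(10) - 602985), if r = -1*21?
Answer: -27/16287395 ≈ -1.6577e-6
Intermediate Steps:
r = -21
s(J) = 2*J*(-6 + J) (s(J) = (J - 6)*(J + J) = (-6 + J)*(2*J) = 2*J*(-6 + J))
1/((-85/(r + 48))*s(10) - 602985) = 1/((-85/(-21 + 48))*(2*10*(-6 + 10)) - 602985) = 1/((-85/27)*(2*10*4) - 602985) = 1/(((1/27)*(-85))*80 - 602985) = 1/(-85/27*80 - 602985) = 1/(-6800/27 - 602985) = 1/(-16287395/27) = -27/16287395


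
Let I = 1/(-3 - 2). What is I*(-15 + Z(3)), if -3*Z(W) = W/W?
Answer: 46/15 ≈ 3.0667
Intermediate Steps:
Z(W) = -1/3 (Z(W) = -W/(3*W) = -1/3*1 = -1/3)
I = -1/5 (I = 1/(-5) = -1/5 ≈ -0.20000)
I*(-15 + Z(3)) = -(-15 - 1/3)/5 = -1/5*(-46/3) = 46/15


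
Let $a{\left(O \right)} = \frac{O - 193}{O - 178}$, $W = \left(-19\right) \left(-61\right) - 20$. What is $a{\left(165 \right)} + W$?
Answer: $\frac{14835}{13} \approx 1141.2$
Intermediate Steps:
$W = 1139$ ($W = 1159 - 20 = 1139$)
$a{\left(O \right)} = \frac{-193 + O}{-178 + O}$
$a{\left(165 \right)} + W = \frac{-193 + 165}{-178 + 165} + 1139 = \frac{1}{-13} \left(-28\right) + 1139 = \left(- \frac{1}{13}\right) \left(-28\right) + 1139 = \frac{28}{13} + 1139 = \frac{14835}{13}$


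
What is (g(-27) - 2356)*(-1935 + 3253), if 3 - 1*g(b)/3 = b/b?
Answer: -3097300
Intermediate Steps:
g(b) = 6 (g(b) = 9 - 3*b/b = 9 - 3*1 = 9 - 3 = 6)
(g(-27) - 2356)*(-1935 + 3253) = (6 - 2356)*(-1935 + 3253) = -2350*1318 = -3097300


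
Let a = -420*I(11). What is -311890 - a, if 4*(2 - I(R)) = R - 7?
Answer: -311470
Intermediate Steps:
I(R) = 15/4 - R/4 (I(R) = 2 - (R - 7)/4 = 2 - (-7 + R)/4 = 2 + (7/4 - R/4) = 15/4 - R/4)
a = -420 (a = -420*(15/4 - 1/4*11) = -420*(15/4 - 11/4) = -420*1 = -420)
-311890 - a = -311890 - 1*(-420) = -311890 + 420 = -311470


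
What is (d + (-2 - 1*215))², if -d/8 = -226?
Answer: 2531281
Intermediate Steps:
d = 1808 (d = -8*(-226) = 1808)
(d + (-2 - 1*215))² = (1808 + (-2 - 1*215))² = (1808 + (-2 - 215))² = (1808 - 217)² = 1591² = 2531281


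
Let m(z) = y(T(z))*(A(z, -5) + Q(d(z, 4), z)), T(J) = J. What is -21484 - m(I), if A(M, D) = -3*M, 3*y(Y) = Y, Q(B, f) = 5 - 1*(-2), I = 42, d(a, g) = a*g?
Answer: -19818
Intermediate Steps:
Q(B, f) = 7 (Q(B, f) = 5 + 2 = 7)
y(Y) = Y/3
m(z) = z*(7 - 3*z)/3 (m(z) = (z/3)*(-3*z + 7) = (z/3)*(7 - 3*z) = z*(7 - 3*z)/3)
-21484 - m(I) = -21484 - 42*(7 - 3*42)/3 = -21484 - 42*(7 - 126)/3 = -21484 - 42*(-119)/3 = -21484 - 1*(-1666) = -21484 + 1666 = -19818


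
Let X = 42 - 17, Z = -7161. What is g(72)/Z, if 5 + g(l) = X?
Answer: -20/7161 ≈ -0.0027929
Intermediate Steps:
X = 25
g(l) = 20 (g(l) = -5 + 25 = 20)
g(72)/Z = 20/(-7161) = 20*(-1/7161) = -20/7161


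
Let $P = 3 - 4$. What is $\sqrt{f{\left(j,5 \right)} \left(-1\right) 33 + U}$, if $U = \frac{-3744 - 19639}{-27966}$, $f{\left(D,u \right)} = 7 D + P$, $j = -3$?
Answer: $\frac{\sqrt{568456464234}}{27966} \approx 26.96$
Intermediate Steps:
$P = -1$ ($P = 3 - 4 = -1$)
$f{\left(D,u \right)} = -1 + 7 D$ ($f{\left(D,u \right)} = 7 D - 1 = -1 + 7 D$)
$U = \frac{23383}{27966}$ ($U = \left(-23383\right) \left(- \frac{1}{27966}\right) = \frac{23383}{27966} \approx 0.83612$)
$\sqrt{f{\left(j,5 \right)} \left(-1\right) 33 + U} = \sqrt{\left(-1 + 7 \left(-3\right)\right) \left(-1\right) 33 + \frac{23383}{27966}} = \sqrt{\left(-1 - 21\right) \left(-1\right) 33 + \frac{23383}{27966}} = \sqrt{\left(-22\right) \left(-1\right) 33 + \frac{23383}{27966}} = \sqrt{22 \cdot 33 + \frac{23383}{27966}} = \sqrt{726 + \frac{23383}{27966}} = \sqrt{\frac{20326699}{27966}} = \frac{\sqrt{568456464234}}{27966}$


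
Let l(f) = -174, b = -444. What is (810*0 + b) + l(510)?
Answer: -618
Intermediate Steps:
(810*0 + b) + l(510) = (810*0 - 444) - 174 = (0 - 444) - 174 = -444 - 174 = -618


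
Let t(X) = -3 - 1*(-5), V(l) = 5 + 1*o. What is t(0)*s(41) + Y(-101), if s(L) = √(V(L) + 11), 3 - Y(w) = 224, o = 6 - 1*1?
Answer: -221 + 2*√21 ≈ -211.83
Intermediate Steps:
o = 5 (o = 6 - 1 = 5)
Y(w) = -221 (Y(w) = 3 - 1*224 = 3 - 224 = -221)
V(l) = 10 (V(l) = 5 + 1*5 = 5 + 5 = 10)
s(L) = √21 (s(L) = √(10 + 11) = √21)
t(X) = 2 (t(X) = -3 + 5 = 2)
t(0)*s(41) + Y(-101) = 2*√21 - 221 = -221 + 2*√21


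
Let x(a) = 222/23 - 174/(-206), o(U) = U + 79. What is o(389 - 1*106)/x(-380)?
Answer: 857578/24867 ≈ 34.487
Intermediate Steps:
o(U) = 79 + U
x(a) = 24867/2369 (x(a) = 222*(1/23) - 174*(-1/206) = 222/23 + 87/103 = 24867/2369)
o(389 - 1*106)/x(-380) = (79 + (389 - 1*106))/(24867/2369) = (79 + (389 - 106))*(2369/24867) = (79 + 283)*(2369/24867) = 362*(2369/24867) = 857578/24867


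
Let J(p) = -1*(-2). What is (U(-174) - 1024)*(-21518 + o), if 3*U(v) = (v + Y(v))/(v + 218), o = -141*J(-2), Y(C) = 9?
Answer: 22350450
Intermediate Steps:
J(p) = 2
o = -282 (o = -141*2 = -282)
U(v) = (9 + v)/(3*(218 + v)) (U(v) = ((v + 9)/(v + 218))/3 = ((9 + v)/(218 + v))/3 = (9 + v)/(3*(218 + v)))
(U(-174) - 1024)*(-21518 + o) = ((9 - 174)/(3*(218 - 174)) - 1024)*(-21518 - 282) = ((1/3)*(-165)/44 - 1024)*(-21800) = ((1/3)*(1/44)*(-165) - 1024)*(-21800) = (-5/4 - 1024)*(-21800) = -4101/4*(-21800) = 22350450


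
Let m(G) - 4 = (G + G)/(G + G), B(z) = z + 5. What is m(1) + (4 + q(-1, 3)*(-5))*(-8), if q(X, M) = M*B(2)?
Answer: 813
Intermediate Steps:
B(z) = 5 + z
q(X, M) = 7*M (q(X, M) = M*(5 + 2) = M*7 = 7*M)
m(G) = 5 (m(G) = 4 + (G + G)/(G + G) = 4 + (2*G)/((2*G)) = 4 + (2*G)*(1/(2*G)) = 4 + 1 = 5)
m(1) + (4 + q(-1, 3)*(-5))*(-8) = 5 + (4 + (7*3)*(-5))*(-8) = 5 + (4 + 21*(-5))*(-8) = 5 + (4 - 105)*(-8) = 5 - 101*(-8) = 5 + 808 = 813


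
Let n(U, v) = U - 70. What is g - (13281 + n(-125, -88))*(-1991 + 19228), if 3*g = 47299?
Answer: -676642847/3 ≈ -2.2555e+8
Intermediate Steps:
g = 47299/3 (g = (1/3)*47299 = 47299/3 ≈ 15766.)
n(U, v) = -70 + U
g - (13281 + n(-125, -88))*(-1991 + 19228) = 47299/3 - (13281 + (-70 - 125))*(-1991 + 19228) = 47299/3 - (13281 - 195)*17237 = 47299/3 - 13086*17237 = 47299/3 - 1*225563382 = 47299/3 - 225563382 = -676642847/3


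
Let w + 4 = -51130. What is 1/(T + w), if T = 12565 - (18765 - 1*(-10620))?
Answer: -1/67954 ≈ -1.4716e-5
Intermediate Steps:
w = -51134 (w = -4 - 51130 = -51134)
T = -16820 (T = 12565 - (18765 + 10620) = 12565 - 1*29385 = 12565 - 29385 = -16820)
1/(T + w) = 1/(-16820 - 51134) = 1/(-67954) = -1/67954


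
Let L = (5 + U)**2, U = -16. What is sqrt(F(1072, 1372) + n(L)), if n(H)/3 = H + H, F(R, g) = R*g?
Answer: sqrt(1471510) ≈ 1213.1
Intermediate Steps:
L = 121 (L = (5 - 16)**2 = (-11)**2 = 121)
n(H) = 6*H (n(H) = 3*(H + H) = 3*(2*H) = 6*H)
sqrt(F(1072, 1372) + n(L)) = sqrt(1072*1372 + 6*121) = sqrt(1470784 + 726) = sqrt(1471510)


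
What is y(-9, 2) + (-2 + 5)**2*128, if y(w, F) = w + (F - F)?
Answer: 1143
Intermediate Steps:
y(w, F) = w (y(w, F) = w + 0 = w)
y(-9, 2) + (-2 + 5)**2*128 = -9 + (-2 + 5)**2*128 = -9 + 3**2*128 = -9 + 9*128 = -9 + 1152 = 1143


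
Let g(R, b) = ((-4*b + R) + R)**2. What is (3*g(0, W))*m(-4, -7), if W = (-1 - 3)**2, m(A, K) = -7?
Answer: -86016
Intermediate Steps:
W = 16 (W = (-4)**2 = 16)
g(R, b) = (-4*b + 2*R)**2 (g(R, b) = ((R - 4*b) + R)**2 = (-4*b + 2*R)**2)
(3*g(0, W))*m(-4, -7) = (3*(4*(0 - 2*16)**2))*(-7) = (3*(4*(0 - 32)**2))*(-7) = (3*(4*(-32)**2))*(-7) = (3*(4*1024))*(-7) = (3*4096)*(-7) = 12288*(-7) = -86016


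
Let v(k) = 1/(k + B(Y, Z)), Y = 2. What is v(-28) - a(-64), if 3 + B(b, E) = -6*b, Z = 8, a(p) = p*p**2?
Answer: 11272191/43 ≈ 2.6214e+5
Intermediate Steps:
a(p) = p**3
B(b, E) = -3 - 6*b
v(k) = 1/(-15 + k) (v(k) = 1/(k + (-3 - 6*2)) = 1/(k + (-3 - 12)) = 1/(k - 15) = 1/(-15 + k))
v(-28) - a(-64) = 1/(-15 - 28) - 1*(-64)**3 = 1/(-43) - 1*(-262144) = -1/43 + 262144 = 11272191/43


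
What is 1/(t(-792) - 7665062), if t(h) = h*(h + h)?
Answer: -1/6410534 ≈ -1.5599e-7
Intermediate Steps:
t(h) = 2*h² (t(h) = h*(2*h) = 2*h²)
1/(t(-792) - 7665062) = 1/(2*(-792)² - 7665062) = 1/(2*627264 - 7665062) = 1/(1254528 - 7665062) = 1/(-6410534) = -1/6410534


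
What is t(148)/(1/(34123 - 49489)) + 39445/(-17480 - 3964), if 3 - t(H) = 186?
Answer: 60300016787/21444 ≈ 2.8120e+6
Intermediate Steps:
t(H) = -183 (t(H) = 3 - 1*186 = 3 - 186 = -183)
t(148)/(1/(34123 - 49489)) + 39445/(-17480 - 3964) = -183/(1/(34123 - 49489)) + 39445/(-17480 - 3964) = -183/(1/(-15366)) + 39445/(-21444) = -183/(-1/15366) + 39445*(-1/21444) = -183*(-15366) - 39445/21444 = 2811978 - 39445/21444 = 60300016787/21444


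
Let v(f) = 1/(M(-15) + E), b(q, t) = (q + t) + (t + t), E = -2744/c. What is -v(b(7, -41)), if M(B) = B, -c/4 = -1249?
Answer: 1249/19421 ≈ 0.064312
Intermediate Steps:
c = 4996 (c = -4*(-1249) = 4996)
E = -686/1249 (E = -2744/4996 = -2744*1/4996 = -686/1249 ≈ -0.54924)
b(q, t) = q + 3*t (b(q, t) = (q + t) + 2*t = q + 3*t)
v(f) = -1249/19421 (v(f) = 1/(-15 - 686/1249) = 1/(-19421/1249) = -1249/19421)
-v(b(7, -41)) = -1*(-1249/19421) = 1249/19421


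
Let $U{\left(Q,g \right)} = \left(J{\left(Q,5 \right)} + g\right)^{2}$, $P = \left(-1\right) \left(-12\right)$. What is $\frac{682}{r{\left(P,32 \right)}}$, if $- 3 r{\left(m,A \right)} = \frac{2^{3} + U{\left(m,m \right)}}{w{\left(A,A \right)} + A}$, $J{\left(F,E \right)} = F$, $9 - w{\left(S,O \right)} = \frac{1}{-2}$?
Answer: $- \frac{84909}{584} \approx -145.39$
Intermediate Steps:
$w{\left(S,O \right)} = \frac{19}{2}$ ($w{\left(S,O \right)} = 9 - \frac{1}{-2} = 9 - - \frac{1}{2} = 9 + \frac{1}{2} = \frac{19}{2}$)
$P = 12$
$U{\left(Q,g \right)} = \left(Q + g\right)^{2}$
$r{\left(m,A \right)} = - \frac{8 + 4 m^{2}}{3 \left(\frac{19}{2} + A\right)}$ ($r{\left(m,A \right)} = - \frac{\left(2^{3} + \left(m + m\right)^{2}\right) \frac{1}{\frac{19}{2} + A}}{3} = - \frac{\left(8 + \left(2 m\right)^{2}\right) \frac{1}{\frac{19}{2} + A}}{3} = - \frac{\left(8 + 4 m^{2}\right) \frac{1}{\frac{19}{2} + A}}{3} = - \frac{\frac{1}{\frac{19}{2} + A} \left(8 + 4 m^{2}\right)}{3} = - \frac{8 + 4 m^{2}}{3 \left(\frac{19}{2} + A\right)}$)
$\frac{682}{r{\left(P,32 \right)}} = \frac{682}{\frac{8}{3} \frac{1}{19 + 2 \cdot 32} \left(-2 - 12^{2}\right)} = \frac{682}{\frac{8}{3} \frac{1}{19 + 64} \left(-2 - 144\right)} = \frac{682}{\frac{8}{3} \cdot \frac{1}{83} \left(-2 - 144\right)} = \frac{682}{\frac{8}{3} \cdot \frac{1}{83} \left(-146\right)} = \frac{682}{- \frac{1168}{249}} = 682 \left(- \frac{249}{1168}\right) = - \frac{84909}{584}$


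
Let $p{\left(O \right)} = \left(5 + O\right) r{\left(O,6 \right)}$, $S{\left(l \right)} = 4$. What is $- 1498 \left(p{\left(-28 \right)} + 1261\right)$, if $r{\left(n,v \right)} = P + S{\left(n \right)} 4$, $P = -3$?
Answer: $-1441076$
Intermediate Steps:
$r{\left(n,v \right)} = 13$ ($r{\left(n,v \right)} = -3 + 4 \cdot 4 = -3 + 16 = 13$)
$p{\left(O \right)} = 65 + 13 O$ ($p{\left(O \right)} = \left(5 + O\right) 13 = 65 + 13 O$)
$- 1498 \left(p{\left(-28 \right)} + 1261\right) = - 1498 \left(\left(65 + 13 \left(-28\right)\right) + 1261\right) = - 1498 \left(\left(65 - 364\right) + 1261\right) = - 1498 \left(-299 + 1261\right) = \left(-1498\right) 962 = -1441076$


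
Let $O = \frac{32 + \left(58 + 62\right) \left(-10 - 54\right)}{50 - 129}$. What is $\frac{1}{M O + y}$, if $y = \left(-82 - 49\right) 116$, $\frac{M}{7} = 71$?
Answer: $\frac{79}{2600572} \approx 3.0378 \cdot 10^{-5}$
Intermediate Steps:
$M = 497$ ($M = 7 \cdot 71 = 497$)
$y = -15196$ ($y = \left(-131\right) 116 = -15196$)
$O = \frac{7648}{79}$ ($O = \frac{32 + 120 \left(-64\right)}{-79} = \left(32 - 7680\right) \left(- \frac{1}{79}\right) = \left(-7648\right) \left(- \frac{1}{79}\right) = \frac{7648}{79} \approx 96.81$)
$\frac{1}{M O + y} = \frac{1}{497 \cdot \frac{7648}{79} - 15196} = \frac{1}{\frac{3801056}{79} - 15196} = \frac{1}{\frac{2600572}{79}} = \frac{79}{2600572}$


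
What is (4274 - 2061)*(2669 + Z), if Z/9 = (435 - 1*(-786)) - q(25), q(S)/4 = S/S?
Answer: 30145486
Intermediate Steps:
q(S) = 4 (q(S) = 4*(S/S) = 4*1 = 4)
Z = 10953 (Z = 9*((435 - 1*(-786)) - 1*4) = 9*((435 + 786) - 4) = 9*(1221 - 4) = 9*1217 = 10953)
(4274 - 2061)*(2669 + Z) = (4274 - 2061)*(2669 + 10953) = 2213*13622 = 30145486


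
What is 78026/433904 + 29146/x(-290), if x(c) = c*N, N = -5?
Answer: 3189925921/157290200 ≈ 20.281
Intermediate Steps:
x(c) = -5*c (x(c) = c*(-5) = -5*c)
78026/433904 + 29146/x(-290) = 78026/433904 + 29146/((-5*(-290))) = 78026*(1/433904) + 29146/1450 = 39013/216952 + 29146*(1/1450) = 39013/216952 + 14573/725 = 3189925921/157290200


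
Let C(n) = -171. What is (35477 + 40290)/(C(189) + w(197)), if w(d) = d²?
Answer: 75767/38638 ≈ 1.9609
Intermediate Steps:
(35477 + 40290)/(C(189) + w(197)) = (35477 + 40290)/(-171 + 197²) = 75767/(-171 + 38809) = 75767/38638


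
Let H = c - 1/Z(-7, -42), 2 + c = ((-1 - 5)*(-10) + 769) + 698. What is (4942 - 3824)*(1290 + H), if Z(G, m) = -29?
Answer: 91269048/29 ≈ 3.1472e+6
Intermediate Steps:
c = 1525 (c = -2 + (((-1 - 5)*(-10) + 769) + 698) = -2 + ((-6*(-10) + 769) + 698) = -2 + ((60 + 769) + 698) = -2 + (829 + 698) = -2 + 1527 = 1525)
H = 44226/29 (H = 1525 - 1/(-29) = 1525 - 1*(-1/29) = 1525 + 1/29 = 44226/29 ≈ 1525.0)
(4942 - 3824)*(1290 + H) = (4942 - 3824)*(1290 + 44226/29) = 1118*(81636/29) = 91269048/29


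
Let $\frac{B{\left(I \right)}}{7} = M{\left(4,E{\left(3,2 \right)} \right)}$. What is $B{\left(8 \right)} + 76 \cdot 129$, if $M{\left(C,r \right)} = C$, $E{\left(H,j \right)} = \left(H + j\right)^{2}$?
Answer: $9832$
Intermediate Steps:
$B{\left(I \right)} = 28$ ($B{\left(I \right)} = 7 \cdot 4 = 28$)
$B{\left(8 \right)} + 76 \cdot 129 = 28 + 76 \cdot 129 = 28 + 9804 = 9832$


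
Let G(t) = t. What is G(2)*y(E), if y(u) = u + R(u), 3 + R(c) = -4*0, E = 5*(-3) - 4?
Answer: -44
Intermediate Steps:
E = -19 (E = -15 - 4 = -19)
R(c) = -3 (R(c) = -3 - 4*0 = -3 + 0 = -3)
y(u) = -3 + u (y(u) = u - 3 = -3 + u)
G(2)*y(E) = 2*(-3 - 19) = 2*(-22) = -44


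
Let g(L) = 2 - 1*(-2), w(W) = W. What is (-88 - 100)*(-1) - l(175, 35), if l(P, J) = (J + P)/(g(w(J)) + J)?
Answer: 2374/13 ≈ 182.62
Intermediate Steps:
g(L) = 4 (g(L) = 2 + 2 = 4)
l(P, J) = (J + P)/(4 + J)
(-88 - 100)*(-1) - l(175, 35) = (-88 - 100)*(-1) - (35 + 175)/(4 + 35) = -188*(-1) - 210/39 = 188 - 210/39 = 188 - 1*70/13 = 188 - 70/13 = 2374/13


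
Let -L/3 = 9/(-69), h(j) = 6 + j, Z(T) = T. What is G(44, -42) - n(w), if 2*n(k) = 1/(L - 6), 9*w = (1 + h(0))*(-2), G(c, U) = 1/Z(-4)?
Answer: -83/516 ≈ -0.16085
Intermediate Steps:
G(c, U) = -1/4 (G(c, U) = 1/(-4) = -1/4)
L = 9/23 (L = -27/(-69) = -27*(-1)/69 = -3*(-3/23) = 9/23 ≈ 0.39130)
w = -14/9 (w = ((1 + (6 + 0))*(-2))/9 = ((1 + 6)*(-2))/9 = (7*(-2))/9 = (1/9)*(-14) = -14/9 ≈ -1.5556)
n(k) = -23/258 (n(k) = 1/(2*(9/23 - 6)) = 1/(2*(-129/23)) = (1/2)*(-23/129) = -23/258)
G(44, -42) - n(w) = -1/4 - 1*(-23/258) = -1/4 + 23/258 = -83/516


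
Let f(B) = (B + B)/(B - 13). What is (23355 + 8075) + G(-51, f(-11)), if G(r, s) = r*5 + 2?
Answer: 31177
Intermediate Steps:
f(B) = 2*B/(-13 + B) (f(B) = (2*B)/(-13 + B) = 2*B/(-13 + B))
G(r, s) = 2 + 5*r (G(r, s) = 5*r + 2 = 2 + 5*r)
(23355 + 8075) + G(-51, f(-11)) = (23355 + 8075) + (2 + 5*(-51)) = 31430 + (2 - 255) = 31430 - 253 = 31177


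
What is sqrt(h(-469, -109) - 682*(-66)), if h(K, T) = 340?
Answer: 2*sqrt(11338) ≈ 212.96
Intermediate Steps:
sqrt(h(-469, -109) - 682*(-66)) = sqrt(340 - 682*(-66)) = sqrt(340 + 45012) = sqrt(45352) = 2*sqrt(11338)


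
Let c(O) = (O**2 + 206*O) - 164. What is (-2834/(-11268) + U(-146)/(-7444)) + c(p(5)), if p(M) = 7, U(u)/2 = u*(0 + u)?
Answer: 13856017663/10484874 ≈ 1321.5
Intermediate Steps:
U(u) = 2*u**2 (U(u) = 2*(u*(0 + u)) = 2*(u*u) = 2*u**2)
c(O) = -164 + O**2 + 206*O
(-2834/(-11268) + U(-146)/(-7444)) + c(p(5)) = (-2834/(-11268) + (2*(-146)**2)/(-7444)) + (-164 + 7**2 + 206*7) = (-2834*(-1/11268) + (2*21316)*(-1/7444)) + (-164 + 49 + 1442) = (1417/5634 + 42632*(-1/7444)) + 1327 = (1417/5634 - 10658/1861) + 1327 = -57410135/10484874 + 1327 = 13856017663/10484874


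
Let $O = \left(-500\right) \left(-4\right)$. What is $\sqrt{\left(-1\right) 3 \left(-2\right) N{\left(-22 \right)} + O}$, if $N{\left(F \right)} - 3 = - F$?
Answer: $5 \sqrt{86} \approx 46.368$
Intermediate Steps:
$N{\left(F \right)} = 3 - F$
$O = 2000$
$\sqrt{\left(-1\right) 3 \left(-2\right) N{\left(-22 \right)} + O} = \sqrt{\left(-1\right) 3 \left(-2\right) \left(3 - -22\right) + 2000} = \sqrt{\left(-3\right) \left(-2\right) \left(3 + 22\right) + 2000} = \sqrt{6 \cdot 25 + 2000} = \sqrt{150 + 2000} = \sqrt{2150} = 5 \sqrt{86}$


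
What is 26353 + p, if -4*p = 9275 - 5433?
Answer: 50785/2 ≈ 25393.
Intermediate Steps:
p = -1921/2 (p = -(9275 - 5433)/4 = -¼*3842 = -1921/2 ≈ -960.50)
26353 + p = 26353 - 1921/2 = 50785/2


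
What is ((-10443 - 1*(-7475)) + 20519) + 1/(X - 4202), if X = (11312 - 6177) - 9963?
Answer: 158485529/9030 ≈ 17551.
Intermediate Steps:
X = -4828 (X = 5135 - 9963 = -4828)
((-10443 - 1*(-7475)) + 20519) + 1/(X - 4202) = ((-10443 - 1*(-7475)) + 20519) + 1/(-4828 - 4202) = ((-10443 + 7475) + 20519) + 1/(-9030) = (-2968 + 20519) - 1/9030 = 17551 - 1/9030 = 158485529/9030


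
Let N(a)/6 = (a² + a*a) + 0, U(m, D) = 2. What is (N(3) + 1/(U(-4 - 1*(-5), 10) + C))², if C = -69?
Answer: 52345225/4489 ≈ 11661.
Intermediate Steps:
N(a) = 12*a² (N(a) = 6*((a² + a*a) + 0) = 6*((a² + a²) + 0) = 6*(2*a² + 0) = 6*(2*a²) = 12*a²)
(N(3) + 1/(U(-4 - 1*(-5), 10) + C))² = (12*3² + 1/(2 - 69))² = (12*9 + 1/(-67))² = (108 - 1/67)² = (7235/67)² = 52345225/4489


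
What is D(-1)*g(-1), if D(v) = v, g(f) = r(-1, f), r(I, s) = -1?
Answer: 1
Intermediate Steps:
g(f) = -1
D(-1)*g(-1) = -1*(-1) = 1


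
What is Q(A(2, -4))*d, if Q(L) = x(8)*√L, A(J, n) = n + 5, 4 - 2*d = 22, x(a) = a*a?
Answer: -576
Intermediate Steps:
x(a) = a²
d = -9 (d = 2 - ½*22 = 2 - 11 = -9)
A(J, n) = 5 + n
Q(L) = 64*√L (Q(L) = 8²*√L = 64*√L)
Q(A(2, -4))*d = (64*√(5 - 4))*(-9) = (64*√1)*(-9) = (64*1)*(-9) = 64*(-9) = -576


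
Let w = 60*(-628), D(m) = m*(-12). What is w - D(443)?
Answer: -32364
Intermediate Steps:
D(m) = -12*m
w = -37680
w - D(443) = -37680 - (-12)*443 = -37680 - 1*(-5316) = -37680 + 5316 = -32364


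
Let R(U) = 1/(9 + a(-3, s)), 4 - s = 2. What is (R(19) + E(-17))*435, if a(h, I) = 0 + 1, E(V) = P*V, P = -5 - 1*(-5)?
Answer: 87/2 ≈ 43.500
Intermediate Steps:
s = 2 (s = 4 - 1*2 = 4 - 2 = 2)
P = 0 (P = -5 + 5 = 0)
E(V) = 0 (E(V) = 0*V = 0)
a(h, I) = 1
R(U) = ⅒ (R(U) = 1/(9 + 1) = 1/10 = ⅒)
(R(19) + E(-17))*435 = (⅒ + 0)*435 = (⅒)*435 = 87/2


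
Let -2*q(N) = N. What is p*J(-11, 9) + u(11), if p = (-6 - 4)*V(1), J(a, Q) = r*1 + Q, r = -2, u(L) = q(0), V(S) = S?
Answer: -70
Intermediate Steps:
q(N) = -N/2
u(L) = 0 (u(L) = -½*0 = 0)
J(a, Q) = -2 + Q (J(a, Q) = -2*1 + Q = -2 + Q)
p = -10 (p = (-6 - 4)*1 = -10*1 = -10)
p*J(-11, 9) + u(11) = -10*(-2 + 9) + 0 = -10*7 + 0 = -70 + 0 = -70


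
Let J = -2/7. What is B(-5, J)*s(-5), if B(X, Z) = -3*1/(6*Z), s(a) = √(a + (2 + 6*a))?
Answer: 7*I*√33/4 ≈ 10.053*I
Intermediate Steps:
s(a) = √(2 + 7*a)
J = -2/7 (J = -2*⅐ = -2/7 ≈ -0.28571)
B(X, Z) = -1/(2*Z)
B(-5, J)*s(-5) = (-1/(2*(-2/7)))*√(2 + 7*(-5)) = (-½*(-7/2))*√(2 - 35) = 7*√(-33)/4 = 7*(I*√33)/4 = 7*I*√33/4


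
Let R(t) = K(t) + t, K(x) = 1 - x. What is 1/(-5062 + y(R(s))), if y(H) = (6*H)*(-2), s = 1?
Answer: -1/5074 ≈ -0.00019708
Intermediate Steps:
R(t) = 1 (R(t) = (1 - t) + t = 1)
y(H) = -12*H
1/(-5062 + y(R(s))) = 1/(-5062 - 12*1) = 1/(-5062 - 12) = 1/(-5074) = -1/5074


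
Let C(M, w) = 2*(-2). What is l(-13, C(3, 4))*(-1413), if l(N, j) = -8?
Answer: 11304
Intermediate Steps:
C(M, w) = -4
l(-13, C(3, 4))*(-1413) = -8*(-1413) = 11304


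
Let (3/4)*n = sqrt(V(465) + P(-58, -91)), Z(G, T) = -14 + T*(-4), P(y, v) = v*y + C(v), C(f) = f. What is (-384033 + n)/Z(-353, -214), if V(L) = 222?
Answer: -384033/842 + 2*sqrt(601)/421 ≈ -455.98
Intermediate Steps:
P(y, v) = v + v*y (P(y, v) = v*y + v = v + v*y)
Z(G, T) = -14 - 4*T
n = 4*sqrt(601) (n = 4*sqrt(222 - 91*(1 - 58))/3 = 4*sqrt(222 - 91*(-57))/3 = 4*sqrt(222 + 5187)/3 = 4*sqrt(5409)/3 = 4*(3*sqrt(601))/3 = 4*sqrt(601) ≈ 98.061)
(-384033 + n)/Z(-353, -214) = (-384033 + 4*sqrt(601))/(-14 - 4*(-214)) = (-384033 + 4*sqrt(601))/(-14 + 856) = (-384033 + 4*sqrt(601))/842 = (-384033 + 4*sqrt(601))*(1/842) = -384033/842 + 2*sqrt(601)/421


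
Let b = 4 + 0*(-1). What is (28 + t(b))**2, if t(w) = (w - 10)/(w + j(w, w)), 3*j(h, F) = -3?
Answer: 676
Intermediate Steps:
b = 4 (b = 4 + 0 = 4)
j(h, F) = -1 (j(h, F) = (1/3)*(-3) = -1)
t(w) = (-10 + w)/(-1 + w) (t(w) = (w - 10)/(w - 1) = (-10 + w)/(-1 + w))
(28 + t(b))**2 = (28 + (-10 + 4)/(-1 + 4))**2 = (28 - 6/3)**2 = (28 + (1/3)*(-6))**2 = (28 - 2)**2 = 26**2 = 676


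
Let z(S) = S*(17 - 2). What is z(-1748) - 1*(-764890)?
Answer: 738670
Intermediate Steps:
z(S) = 15*S (z(S) = S*15 = 15*S)
z(-1748) - 1*(-764890) = 15*(-1748) - 1*(-764890) = -26220 + 764890 = 738670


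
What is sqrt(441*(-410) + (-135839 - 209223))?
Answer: 4*I*sqrt(32867) ≈ 725.17*I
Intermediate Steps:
sqrt(441*(-410) + (-135839 - 209223)) = sqrt(-180810 - 345062) = sqrt(-525872) = 4*I*sqrt(32867)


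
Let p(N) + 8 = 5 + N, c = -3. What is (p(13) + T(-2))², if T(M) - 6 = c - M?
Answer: 225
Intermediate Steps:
T(M) = 3 - M (T(M) = 6 + (-3 - M) = 3 - M)
p(N) = -3 + N (p(N) = -8 + (5 + N) = -3 + N)
(p(13) + T(-2))² = ((-3 + 13) + (3 - 1*(-2)))² = (10 + (3 + 2))² = (10 + 5)² = 15² = 225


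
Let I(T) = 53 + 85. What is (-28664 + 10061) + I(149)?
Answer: -18465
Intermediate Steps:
I(T) = 138
(-28664 + 10061) + I(149) = (-28664 + 10061) + 138 = -18603 + 138 = -18465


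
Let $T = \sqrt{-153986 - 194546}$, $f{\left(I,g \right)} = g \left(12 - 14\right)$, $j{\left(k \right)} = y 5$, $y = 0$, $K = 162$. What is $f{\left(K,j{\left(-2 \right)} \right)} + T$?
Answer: $2 i \sqrt{87133} \approx 590.37 i$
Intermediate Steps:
$j{\left(k \right)} = 0$ ($j{\left(k \right)} = 0 \cdot 5 = 0$)
$f{\left(I,g \right)} = - 2 g$ ($f{\left(I,g \right)} = g \left(-2\right) = - 2 g$)
$T = 2 i \sqrt{87133}$ ($T = \sqrt{-348532} = 2 i \sqrt{87133} \approx 590.37 i$)
$f{\left(K,j{\left(-2 \right)} \right)} + T = \left(-2\right) 0 + 2 i \sqrt{87133} = 0 + 2 i \sqrt{87133} = 2 i \sqrt{87133}$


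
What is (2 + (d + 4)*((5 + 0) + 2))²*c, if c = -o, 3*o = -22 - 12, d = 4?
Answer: 114376/3 ≈ 38125.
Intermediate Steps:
o = -34/3 (o = (-22 - 12)/3 = (⅓)*(-34) = -34/3 ≈ -11.333)
c = 34/3 (c = -1*(-34/3) = 34/3 ≈ 11.333)
(2 + (d + 4)*((5 + 0) + 2))²*c = (2 + (4 + 4)*((5 + 0) + 2))²*(34/3) = (2 + 8*(5 + 2))²*(34/3) = (2 + 8*7)²*(34/3) = (2 + 56)²*(34/3) = 58²*(34/3) = 3364*(34/3) = 114376/3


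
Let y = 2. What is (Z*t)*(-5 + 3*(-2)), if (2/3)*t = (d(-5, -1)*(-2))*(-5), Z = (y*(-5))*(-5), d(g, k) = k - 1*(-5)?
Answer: -33000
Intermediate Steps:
d(g, k) = 5 + k (d(g, k) = k + 5 = 5 + k)
Z = 50 (Z = (2*(-5))*(-5) = -10*(-5) = 50)
t = 60 (t = 3*(((5 - 1)*(-2))*(-5))/2 = 3*((4*(-2))*(-5))/2 = 3*(-8*(-5))/2 = (3/2)*40 = 60)
(Z*t)*(-5 + 3*(-2)) = (50*60)*(-5 + 3*(-2)) = 3000*(-5 - 6) = 3000*(-11) = -33000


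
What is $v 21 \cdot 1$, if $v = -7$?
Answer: $-147$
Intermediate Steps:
$v 21 \cdot 1 = \left(-7\right) 21 \cdot 1 = \left(-147\right) 1 = -147$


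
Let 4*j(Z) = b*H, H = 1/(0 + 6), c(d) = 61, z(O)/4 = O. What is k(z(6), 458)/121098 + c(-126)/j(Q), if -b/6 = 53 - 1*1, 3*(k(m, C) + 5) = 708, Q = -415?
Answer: -2461325/524758 ≈ -4.6904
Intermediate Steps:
z(O) = 4*O
k(m, C) = 231 (k(m, C) = -5 + (1/3)*708 = -5 + 236 = 231)
b = -312 (b = -6*(53 - 1*1) = -6*(53 - 1) = -6*52 = -312)
H = 1/6 ≈ 0.16667
j(Z) = -13 (j(Z) = (-312*1/6)/4 = (1/4)*(-52) = -13)
k(z(6), 458)/121098 + c(-126)/j(Q) = 231/121098 + 61/(-13) = 231*(1/121098) + 61*(-1/13) = 77/40366 - 61/13 = -2461325/524758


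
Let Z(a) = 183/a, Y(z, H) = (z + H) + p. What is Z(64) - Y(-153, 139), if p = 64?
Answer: -3017/64 ≈ -47.141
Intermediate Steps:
Y(z, H) = 64 + H + z (Y(z, H) = (z + H) + 64 = (H + z) + 64 = 64 + H + z)
Z(64) - Y(-153, 139) = 183/64 - (64 + 139 - 153) = 183*(1/64) - 1*50 = 183/64 - 50 = -3017/64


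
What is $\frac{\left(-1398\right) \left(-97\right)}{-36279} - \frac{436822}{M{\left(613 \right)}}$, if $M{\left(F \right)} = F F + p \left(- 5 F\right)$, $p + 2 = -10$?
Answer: $- \frac{23930528344}{4988955057} \approx -4.7967$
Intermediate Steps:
$p = -12$ ($p = -2 - 10 = -12$)
$M{\left(F \right)} = F^{2} + 60 F$ ($M{\left(F \right)} = F F - 12 \left(- 5 F\right) = F^{2} + 60 F$)
$\frac{\left(-1398\right) \left(-97\right)}{-36279} - \frac{436822}{M{\left(613 \right)}} = \frac{\left(-1398\right) \left(-97\right)}{-36279} - \frac{436822}{613 \left(60 + 613\right)} = 135606 \left(- \frac{1}{36279}\right) - \frac{436822}{613 \cdot 673} = - \frac{45202}{12093} - \frac{436822}{412549} = - \frac{23930528344}{4988955057}$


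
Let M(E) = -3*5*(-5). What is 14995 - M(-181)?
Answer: 14920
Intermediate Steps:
M(E) = 75 (M(E) = -15*(-5) = 75)
14995 - M(-181) = 14995 - 1*75 = 14995 - 75 = 14920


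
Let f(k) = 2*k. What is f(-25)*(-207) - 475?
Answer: 9875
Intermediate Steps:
f(-25)*(-207) - 475 = (2*(-25))*(-207) - 475 = -50*(-207) - 475 = 10350 - 475 = 9875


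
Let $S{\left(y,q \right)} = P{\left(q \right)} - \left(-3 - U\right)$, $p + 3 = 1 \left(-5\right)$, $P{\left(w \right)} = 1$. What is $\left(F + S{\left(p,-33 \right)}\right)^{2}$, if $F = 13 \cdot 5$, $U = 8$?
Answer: $5929$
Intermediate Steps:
$F = 65$
$p = -8$ ($p = -3 + 1 \left(-5\right) = -3 - 5 = -8$)
$S{\left(y,q \right)} = 12$ ($S{\left(y,q \right)} = 1 - \left(-3 - 8\right) = 1 - -11 = 1 + 11 = 12$)
$\left(F + S{\left(p,-33 \right)}\right)^{2} = \left(65 + 12\right)^{2} = 77^{2} = 5929$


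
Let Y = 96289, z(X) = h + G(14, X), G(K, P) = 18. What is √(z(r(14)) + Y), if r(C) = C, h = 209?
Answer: 6*√2681 ≈ 310.67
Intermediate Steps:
z(X) = 227 (z(X) = 209 + 18 = 227)
√(z(r(14)) + Y) = √(227 + 96289) = √96516 = 6*√2681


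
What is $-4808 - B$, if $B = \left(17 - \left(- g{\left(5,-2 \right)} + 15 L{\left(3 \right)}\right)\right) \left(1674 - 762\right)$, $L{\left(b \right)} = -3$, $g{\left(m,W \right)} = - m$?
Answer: $-56792$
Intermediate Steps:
$B = 51984$ ($B = \left(17 - -40\right) \left(1674 - 762\right) = \left(17 + \left(45 - 5\right)\right) 912 = \left(17 + 40\right) 912 = 57 \cdot 912 = 51984$)
$-4808 - B = -4808 - 51984 = -56792$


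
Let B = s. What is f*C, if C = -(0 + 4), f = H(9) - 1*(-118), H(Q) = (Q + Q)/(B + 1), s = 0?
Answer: -544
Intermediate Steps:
B = 0
H(Q) = 2*Q (H(Q) = (Q + Q)/(0 + 1) = (2*Q)/1 = (2*Q)*1 = 2*Q)
f = 136 (f = 2*9 - 1*(-118) = 18 + 118 = 136)
C = -4 (C = -1*4 = -4)
f*C = 136*(-4) = -544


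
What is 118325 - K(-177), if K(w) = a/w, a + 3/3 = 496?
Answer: 6981340/59 ≈ 1.1833e+5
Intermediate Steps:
a = 495 (a = -1 + 496 = 495)
K(w) = 495/w
118325 - K(-177) = 118325 - 495/(-177) = 118325 - 495*(-1)/177 = 118325 - 1*(-165/59) = 118325 + 165/59 = 6981340/59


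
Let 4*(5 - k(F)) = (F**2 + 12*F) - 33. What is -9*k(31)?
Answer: 2880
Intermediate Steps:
k(F) = 53/4 - 3*F - F**2/4 (k(F) = 5 - ((F**2 + 12*F) - 33)/4 = 5 - (-33 + F**2 + 12*F)/4 = 5 + (33/4 - 3*F - F**2/4) = 53/4 - 3*F - F**2/4)
-9*k(31) = -9*(53/4 - 3*31 - 1/4*31**2) = -9*(53/4 - 93 - 1/4*961) = -9*(53/4 - 93 - 961/4) = -9*(-320) = 2880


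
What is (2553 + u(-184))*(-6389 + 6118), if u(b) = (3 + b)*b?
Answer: -9717247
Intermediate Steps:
u(b) = b*(3 + b)
(2553 + u(-184))*(-6389 + 6118) = (2553 - 184*(3 - 184))*(-6389 + 6118) = (2553 - 184*(-181))*(-271) = (2553 + 33304)*(-271) = 35857*(-271) = -9717247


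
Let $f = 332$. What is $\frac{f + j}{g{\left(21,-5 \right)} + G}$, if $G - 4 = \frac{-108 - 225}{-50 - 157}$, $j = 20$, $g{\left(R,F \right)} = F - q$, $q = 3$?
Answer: $- \frac{736}{5} \approx -147.2$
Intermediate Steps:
$g{\left(R,F \right)} = -3 + F$ ($g{\left(R,F \right)} = F - 3 = -3 + F$)
$G = \frac{129}{23}$ ($G = 4 + \frac{-108 - 225}{-50 - 157} = 4 - \frac{333}{-207} = 4 - - \frac{37}{23} = 4 + \frac{37}{23} = \frac{129}{23} \approx 5.6087$)
$\frac{f + j}{g{\left(21,-5 \right)} + G} = \frac{332 + 20}{\left(-3 - 5\right) + \frac{129}{23}} = \frac{352}{-8 + \frac{129}{23}} = \frac{352}{- \frac{55}{23}} = 352 \left(- \frac{23}{55}\right) = - \frac{736}{5}$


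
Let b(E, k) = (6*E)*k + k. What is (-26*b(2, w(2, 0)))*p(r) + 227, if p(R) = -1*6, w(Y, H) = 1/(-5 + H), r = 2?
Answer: -893/5 ≈ -178.60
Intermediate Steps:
p(R) = -6
b(E, k) = k + 6*E*k (b(E, k) = 6*E*k + k = k + 6*E*k)
(-26*b(2, w(2, 0)))*p(r) + 227 = -26*(1 + 6*2)/(-5 + 0)*(-6) + 227 = -26*(1 + 12)/(-5)*(-6) + 227 = -(-26)*13/5*(-6) + 227 = -26*(-13/5)*(-6) + 227 = (338/5)*(-6) + 227 = -2028/5 + 227 = -893/5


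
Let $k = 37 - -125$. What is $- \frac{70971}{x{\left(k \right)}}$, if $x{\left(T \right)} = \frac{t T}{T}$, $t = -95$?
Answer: $\frac{70971}{95} \approx 747.06$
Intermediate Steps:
$k = 162$ ($k = 37 + 125 = 162$)
$x{\left(T \right)} = -95$ ($x{\left(T \right)} = \frac{\left(-95\right) T}{T} = -95$)
$- \frac{70971}{x{\left(k \right)}} = - \frac{70971}{-95} = \left(-70971\right) \left(- \frac{1}{95}\right) = \frac{70971}{95}$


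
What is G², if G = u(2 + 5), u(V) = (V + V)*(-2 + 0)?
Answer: 784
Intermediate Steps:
u(V) = -4*V (u(V) = (2*V)*(-2) = -4*V)
G = -28 (G = -4*(2 + 5) = -4*7 = -28)
G² = (-28)² = 784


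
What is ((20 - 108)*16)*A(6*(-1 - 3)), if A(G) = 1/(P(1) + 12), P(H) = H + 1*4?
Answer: -1408/17 ≈ -82.823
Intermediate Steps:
P(H) = 4 + H (P(H) = H + 4 = 4 + H)
A(G) = 1/17 (A(G) = 1/((4 + 1) + 12) = 1/(5 + 12) = 1/17)
((20 - 108)*16)*A(6*(-1 - 3)) = ((20 - 108)*16)*(1/17) = -88*16*(1/17) = -1408*1/17 = -1408/17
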